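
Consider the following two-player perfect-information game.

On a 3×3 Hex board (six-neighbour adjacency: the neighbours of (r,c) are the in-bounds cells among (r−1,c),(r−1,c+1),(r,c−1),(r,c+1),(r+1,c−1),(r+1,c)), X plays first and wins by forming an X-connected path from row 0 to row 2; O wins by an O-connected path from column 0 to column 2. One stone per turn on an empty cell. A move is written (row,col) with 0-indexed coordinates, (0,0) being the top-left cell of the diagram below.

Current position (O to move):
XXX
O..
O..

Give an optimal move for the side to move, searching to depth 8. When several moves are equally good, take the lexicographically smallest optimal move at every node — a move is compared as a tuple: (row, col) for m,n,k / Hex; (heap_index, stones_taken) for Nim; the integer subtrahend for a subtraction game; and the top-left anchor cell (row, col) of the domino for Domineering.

O's best at [XXX/O../O..]: (1,2)

ply 1, O at XXX/O../O.. | (1,1)=-1→XXX/OO./O..; (1,2)=+1→XXX/O.O/O..*; (2,1)=+1→XXX/O../OO.; (2,2)=-1→XXX/O../O.O
ply 2, X at XXX/O.O/O.. | (1,1)=-1→XXX/OXO/O..*; (2,1)=-1→XXX/O.O/OX.; (2,2)=-1→XXX/O.O/O.X
ply 3, O at XXX/OXO/O.. | (2,1)=+1→XXX/OXO/OO.*; (2,2)=-1→XXX/OXO/O.O
ply 4: XXX/OXO/OO. is terminal -1 (X); from XXX/O../O.. depth 8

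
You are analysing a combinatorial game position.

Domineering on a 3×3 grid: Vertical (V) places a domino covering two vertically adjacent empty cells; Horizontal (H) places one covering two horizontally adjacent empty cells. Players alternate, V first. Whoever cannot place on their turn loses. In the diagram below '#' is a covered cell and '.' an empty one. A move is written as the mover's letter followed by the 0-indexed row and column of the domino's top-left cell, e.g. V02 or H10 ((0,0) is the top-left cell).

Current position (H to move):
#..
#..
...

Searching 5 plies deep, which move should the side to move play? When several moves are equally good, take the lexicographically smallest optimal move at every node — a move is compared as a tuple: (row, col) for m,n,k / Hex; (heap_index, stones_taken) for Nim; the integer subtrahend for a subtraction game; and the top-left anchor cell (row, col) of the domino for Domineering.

H's best at [#../#../...]: H11

p1 H@[#../#../...]: H01[###/#../...]-1 H11[#../###/...]+1* H20[#../#../##.]-1 H21[#../#../.##]-1
p2 V@[#../###/...] terminal -1; root [#../#../...] d5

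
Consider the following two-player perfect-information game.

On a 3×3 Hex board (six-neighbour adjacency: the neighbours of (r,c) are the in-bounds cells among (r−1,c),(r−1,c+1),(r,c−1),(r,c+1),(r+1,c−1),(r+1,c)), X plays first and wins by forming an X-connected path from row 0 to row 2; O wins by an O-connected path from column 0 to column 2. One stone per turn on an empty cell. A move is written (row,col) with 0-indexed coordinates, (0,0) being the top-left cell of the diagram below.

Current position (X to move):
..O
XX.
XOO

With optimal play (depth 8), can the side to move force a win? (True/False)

X winning at [..O/XX./XOO]: True

[..O/XX./XOO] X move#1: (0,0):+1/X.O/XX./XOO*, (0,1):+1/.XO/XX./XOO, (1,2):+1/..O/XXX/XOO
[X.O/XX./XOO] end (terminal -1, O#2); searched ..O/XX./XOO to 8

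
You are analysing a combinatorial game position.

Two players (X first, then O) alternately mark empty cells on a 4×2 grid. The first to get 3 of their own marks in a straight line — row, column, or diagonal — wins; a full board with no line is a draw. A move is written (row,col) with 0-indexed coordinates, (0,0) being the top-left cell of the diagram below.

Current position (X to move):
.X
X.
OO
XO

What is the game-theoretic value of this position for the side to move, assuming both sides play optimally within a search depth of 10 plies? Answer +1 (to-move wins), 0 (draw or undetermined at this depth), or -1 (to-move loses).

p1 X@[.X/X./OO/XO]: (0,0)[XX/X./OO/XO]-1 (1,1)[.X/XX/OO/XO]+0*
p2 O@[.X/XX/OO/XO]: (0,0)[OX/XX/OO/XO]+0*
p3 X@[OX/XX/OO/XO] terminal +0; root [.X/X./OO/XO] d10

value(.X/X./OO/XO, X) = 0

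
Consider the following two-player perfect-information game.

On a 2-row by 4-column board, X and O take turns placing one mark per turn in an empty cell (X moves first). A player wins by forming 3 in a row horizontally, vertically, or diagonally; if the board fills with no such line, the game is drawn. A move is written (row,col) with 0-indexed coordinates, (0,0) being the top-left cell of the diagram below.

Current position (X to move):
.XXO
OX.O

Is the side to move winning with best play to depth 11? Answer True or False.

X winning at [.XXO/OX.O]: True

ply 1, X at .XXO/OX.O | (0,0)=+1→XXXO/OX.O*; (1,2)=+0→.XXO/OXXO
ply 2: XXXO/OX.O is terminal -1 (O); from .XXO/OX.O depth 11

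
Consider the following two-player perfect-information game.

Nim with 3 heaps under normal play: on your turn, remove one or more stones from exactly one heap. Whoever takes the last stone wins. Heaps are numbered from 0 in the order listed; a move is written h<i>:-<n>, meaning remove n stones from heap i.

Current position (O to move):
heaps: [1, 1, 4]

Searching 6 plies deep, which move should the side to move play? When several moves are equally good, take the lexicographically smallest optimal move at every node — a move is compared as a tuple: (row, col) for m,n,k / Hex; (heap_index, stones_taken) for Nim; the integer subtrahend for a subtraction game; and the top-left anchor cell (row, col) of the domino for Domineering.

ply 1, O at (1,1,4) | h0:-1=-1→(0,1,4); h1:-1=-1→(1,0,4); h2:-1=-1→(1,1,3); h2:-2=-1→(1,1,2); h2:-3=-1→(1,1,1); h2:-4=+1→(1,1,0)*
ply 2, X at (1,1,0) | h0:-1=-1→(0,1,0)*; h1:-1=-1→(1,0,0)
ply 3, O at (0,1,0) | h1:-1=+1→(0,0,0)*
ply 4: (0,0,0) is terminal -1 (X); from (1,1,4) depth 6

O's best at [(1,1,4)]: h2:-4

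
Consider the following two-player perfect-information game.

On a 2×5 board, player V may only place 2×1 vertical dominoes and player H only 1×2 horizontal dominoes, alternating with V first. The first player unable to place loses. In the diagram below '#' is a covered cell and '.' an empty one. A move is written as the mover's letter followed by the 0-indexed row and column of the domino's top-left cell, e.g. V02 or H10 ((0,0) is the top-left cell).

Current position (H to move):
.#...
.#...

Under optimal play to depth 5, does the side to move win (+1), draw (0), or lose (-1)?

value(.#.../.#..., H) = -1

[.#.../.#...] H move#1: H02:-1/.###./.#...*, H03:-1/.#.##/.#..., H12:-1/.#.../.###., H13:-1/.#.../.#.##
[.###./.#...] V move#2: V00:-1/####./##..., V04:+1/.####/.#..#*
[.####/.#..#] H move#3: H12:-1/.####/.####*
[.####/.####] V move#4: V00:+1/#####/#####*
[#####/#####] end (terminal -1, H#5); searched .#.../.#... to 5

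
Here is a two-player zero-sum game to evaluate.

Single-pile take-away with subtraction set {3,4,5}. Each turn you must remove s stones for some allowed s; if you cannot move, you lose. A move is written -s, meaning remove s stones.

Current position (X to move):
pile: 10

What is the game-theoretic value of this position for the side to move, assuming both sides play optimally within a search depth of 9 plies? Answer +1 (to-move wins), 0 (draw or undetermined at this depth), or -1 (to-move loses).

value(10, X) = -1

ply 1, X at 10 | -3=-1→7*; -4=-1→6; -5=-1→5
ply 2, O at 7 | -3=-1→4; -4=-1→3; -5=+1→2*
ply 3: 2 is terminal -1 (X); from 10 depth 9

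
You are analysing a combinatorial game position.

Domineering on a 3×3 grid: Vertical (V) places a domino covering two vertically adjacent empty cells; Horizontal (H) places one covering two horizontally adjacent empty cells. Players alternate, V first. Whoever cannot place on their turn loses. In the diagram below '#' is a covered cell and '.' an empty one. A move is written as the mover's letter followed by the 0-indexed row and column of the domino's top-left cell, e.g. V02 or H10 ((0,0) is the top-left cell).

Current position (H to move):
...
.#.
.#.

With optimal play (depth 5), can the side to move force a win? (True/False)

p1 H@[.../.#./.#.]: H00[##./.#./.#.]-1* H01[.##/.#./.#.]-1
p2 V@[##./.#./.#.]: V02[###/.##/.#.]+1* V10[##./##./##.]+1 V12[##./.##/.##]+1
p3 H@[###/.##/.#.] terminal -1; root [.../.#./.#.] d5

H winning at [.../.#./.#.]: False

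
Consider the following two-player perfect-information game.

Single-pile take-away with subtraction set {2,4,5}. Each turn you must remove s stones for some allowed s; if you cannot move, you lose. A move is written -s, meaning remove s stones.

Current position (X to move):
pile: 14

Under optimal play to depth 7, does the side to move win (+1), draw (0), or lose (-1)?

ply 1, X at 14 | -2=-1→12*; -4=-1→10; -5=-1→9
ply 2, O at 12 | -2=-1→10; -4=+1→8*; -5=+1→7
ply 3, X at 8 | -2=-1→6*; -4=-1→4; -5=-1→3
ply 4, O at 6 | -2=-1→4; -4=-1→2; -5=+1→1*
ply 5: 1 is terminal -1 (X); from 14 depth 7

value(14, X) = -1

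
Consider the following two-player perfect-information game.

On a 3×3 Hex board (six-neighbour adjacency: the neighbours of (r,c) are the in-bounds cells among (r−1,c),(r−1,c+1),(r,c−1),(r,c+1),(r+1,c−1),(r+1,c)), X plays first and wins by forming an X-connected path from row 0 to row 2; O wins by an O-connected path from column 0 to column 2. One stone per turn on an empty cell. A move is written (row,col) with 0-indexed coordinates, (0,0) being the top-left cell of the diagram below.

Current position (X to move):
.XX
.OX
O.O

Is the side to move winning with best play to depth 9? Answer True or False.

p1 X@[.XX/.OX/O.O]: (0,0)[XXX/.OX/O.O]-1 (1,0)[.XX/XOX/O.O]-1 (2,1)[.XX/.OX/OXO]+1*
p2 O@[.XX/.OX/OXO] terminal -1; root [.XX/.OX/O.O] d9

X winning at [.XX/.OX/O.O]: True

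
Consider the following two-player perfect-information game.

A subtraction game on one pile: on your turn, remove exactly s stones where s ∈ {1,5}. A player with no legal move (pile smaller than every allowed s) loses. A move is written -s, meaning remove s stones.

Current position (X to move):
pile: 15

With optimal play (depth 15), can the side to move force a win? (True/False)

ply 1, X at 15 | -1=+1→14*; -5=+1→10
ply 2, O at 14 | -1=-1→13*; -5=-1→9
ply 3, X at 13 | -1=+1→12*; -5=+1→8
ply 4, O at 12 | -1=-1→11*; -5=-1→7
ply 5, X at 11 | -1=+1→10*; -5=+1→6
ply 6, O at 10 | -1=-1→9*; -5=-1→5
ply 7, X at 9 | -1=+1→8*; -5=+1→4
ply 8, O at 8 | -1=-1→7*; -5=-1→3
ply 9, X at 7 | -1=+1→6*; -5=+1→2
ply 10, O at 6 | -1=-1→5*; -5=-1→1
ply 11, X at 5 | -1=+1→4*; -5=+1→0
ply 12, O at 4 | -1=-1→3*
ply 13, X at 3 | -1=+1→2*
ply 14, O at 2 | -1=-1→1*
ply 15, X at 1 | -1=+1→0*
ply 16: 0 is terminal -1 (O); from 15 depth 15

X winning at [15]: True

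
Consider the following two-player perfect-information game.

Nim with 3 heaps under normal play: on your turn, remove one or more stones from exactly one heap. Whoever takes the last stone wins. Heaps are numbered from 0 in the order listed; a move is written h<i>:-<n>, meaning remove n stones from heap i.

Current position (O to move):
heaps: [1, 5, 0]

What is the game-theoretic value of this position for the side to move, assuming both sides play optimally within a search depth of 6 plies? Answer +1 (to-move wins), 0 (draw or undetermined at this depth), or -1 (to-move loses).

value((1,5,0), O) = +1

ply 1, O at (1,5,0) | h0:-1=-1→(0,5,0); h1:-1=-1→(1,4,0); h1:-2=-1→(1,3,0); h1:-3=-1→(1,2,0); h1:-4=+1→(1,1,0)*; h1:-5=-1→(1,0,0)
ply 2, X at (1,1,0) | h0:-1=-1→(0,1,0)*; h1:-1=-1→(1,0,0)
ply 3, O at (0,1,0) | h1:-1=+1→(0,0,0)*
ply 4: (0,0,0) is terminal -1 (X); from (1,5,0) depth 6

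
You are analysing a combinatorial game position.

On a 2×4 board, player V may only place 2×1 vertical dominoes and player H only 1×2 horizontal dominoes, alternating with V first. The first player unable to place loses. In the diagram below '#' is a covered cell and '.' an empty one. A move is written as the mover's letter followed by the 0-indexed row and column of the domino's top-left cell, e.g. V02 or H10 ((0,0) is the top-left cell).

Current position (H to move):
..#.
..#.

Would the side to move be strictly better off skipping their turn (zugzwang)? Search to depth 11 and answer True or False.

p1 H@[..#./..#.]: H00[###./..#.]+1* H10[..#./###.]+1
p2 V@[###./..#.]: V03[####/..##]-1*
p3 H@[####/..##]: H10[####/####]+1*
p4 V@[####/####] terminal -1; root [..#./..#.] d11
pass branch (V moves first from the same position):
  | p1 V@[..#./..#.]: V00[#.#./#.#.]+1* V01[.##./.##.]+1 V03[..##/..##]-1
  | p2 H@[#.#./#.#.] terminal -1; root [..#./..#.] d11
H moving scores +1; H passing scores -1

zugzwang(..#./..#., H) = False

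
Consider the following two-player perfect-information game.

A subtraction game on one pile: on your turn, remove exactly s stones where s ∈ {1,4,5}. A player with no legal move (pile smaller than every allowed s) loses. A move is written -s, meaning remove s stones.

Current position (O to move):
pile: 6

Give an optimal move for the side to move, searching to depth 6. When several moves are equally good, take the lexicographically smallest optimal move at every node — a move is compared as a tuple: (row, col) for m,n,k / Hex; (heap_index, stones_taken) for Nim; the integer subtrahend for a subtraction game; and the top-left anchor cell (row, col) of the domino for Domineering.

ply 1, O at 6 | -1=-1→5; -4=+1→2*; -5=-1→1
ply 2, X at 2 | -1=-1→1*
ply 3, O at 1 | -1=+1→0*
ply 4: 0 is terminal -1 (X); from 6 depth 6

O's best at [6]: -4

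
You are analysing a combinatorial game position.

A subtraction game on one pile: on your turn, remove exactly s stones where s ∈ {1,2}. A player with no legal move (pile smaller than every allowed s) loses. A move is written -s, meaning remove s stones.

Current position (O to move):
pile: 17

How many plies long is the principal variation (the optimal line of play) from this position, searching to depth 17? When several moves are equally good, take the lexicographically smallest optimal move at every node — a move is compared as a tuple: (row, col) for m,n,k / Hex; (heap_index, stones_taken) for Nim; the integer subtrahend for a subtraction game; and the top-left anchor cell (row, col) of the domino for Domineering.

p1 O@[17]: -1[16]-1 -2[15]+1*
p2 X@[15]: -1[14]-1* -2[13]-1
p3 O@[14]: -1[13]-1 -2[12]+1*
p4 X@[12]: -1[11]-1* -2[10]-1
p5 O@[11]: -1[10]-1 -2[9]+1*
p6 X@[9]: -1[8]-1* -2[7]-1
p7 O@[8]: -1[7]-1 -2[6]+1*
p8 X@[6]: -1[5]-1* -2[4]-1
p9 O@[5]: -1[4]-1 -2[3]+1*
p10 X@[3]: -1[2]-1* -2[1]-1
p11 O@[2]: -1[1]-1 -2[0]+1*
p12 X@[0] terminal -1; root [17] d17

PV length from [17]: 11 plies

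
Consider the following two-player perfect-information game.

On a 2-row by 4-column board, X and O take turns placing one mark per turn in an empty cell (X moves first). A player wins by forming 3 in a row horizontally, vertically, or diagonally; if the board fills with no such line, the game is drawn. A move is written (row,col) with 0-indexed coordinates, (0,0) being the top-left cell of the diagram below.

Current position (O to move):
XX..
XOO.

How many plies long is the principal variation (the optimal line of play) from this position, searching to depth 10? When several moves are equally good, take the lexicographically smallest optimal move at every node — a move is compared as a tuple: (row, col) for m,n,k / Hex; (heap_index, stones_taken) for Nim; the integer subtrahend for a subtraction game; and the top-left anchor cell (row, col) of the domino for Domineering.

PV length from [XX../XOO.]: 1 ply

ply 1, O at XX../XOO. | (0,2)=+0→XXO./XOO.; (0,3)=-1→XX.O/XOO.; (1,3)=+1→XX../XOOO*
ply 2: XX../XOOO is terminal -1 (X); from XX../XOO. depth 10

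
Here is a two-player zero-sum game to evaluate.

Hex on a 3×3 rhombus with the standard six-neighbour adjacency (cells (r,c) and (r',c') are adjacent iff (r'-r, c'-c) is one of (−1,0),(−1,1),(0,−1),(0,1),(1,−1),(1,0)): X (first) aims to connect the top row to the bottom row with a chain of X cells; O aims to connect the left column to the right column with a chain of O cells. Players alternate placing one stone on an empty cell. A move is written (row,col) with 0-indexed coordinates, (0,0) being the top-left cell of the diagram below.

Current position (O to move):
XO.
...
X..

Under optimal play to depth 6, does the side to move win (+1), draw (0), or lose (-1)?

p1 O@[XO./.../X..]: (0,2)[XOO/.../X..]-1* (1,0)[XO./O../X..]-1 (1,1)[XO./.O./X..]-1 (1,2)[XO./..O/X..]-1 (2,1)[XO./.../XO.]-1 (2,2)[XO./.../X.O]-1
p2 X@[XOO/.../X..]: (1,0)[XOO/X../X..]+1* (1,1)[XOO/.X./X..]-1 (1,2)[XOO/..X/X..]-1 (2,1)[XOO/.../XX.]-1 (2,2)[XOO/.../X.X]-1
p3 O@[XOO/X../X..] terminal -1; root [XO./.../X..] d6

value(XO./.../X.., O) = -1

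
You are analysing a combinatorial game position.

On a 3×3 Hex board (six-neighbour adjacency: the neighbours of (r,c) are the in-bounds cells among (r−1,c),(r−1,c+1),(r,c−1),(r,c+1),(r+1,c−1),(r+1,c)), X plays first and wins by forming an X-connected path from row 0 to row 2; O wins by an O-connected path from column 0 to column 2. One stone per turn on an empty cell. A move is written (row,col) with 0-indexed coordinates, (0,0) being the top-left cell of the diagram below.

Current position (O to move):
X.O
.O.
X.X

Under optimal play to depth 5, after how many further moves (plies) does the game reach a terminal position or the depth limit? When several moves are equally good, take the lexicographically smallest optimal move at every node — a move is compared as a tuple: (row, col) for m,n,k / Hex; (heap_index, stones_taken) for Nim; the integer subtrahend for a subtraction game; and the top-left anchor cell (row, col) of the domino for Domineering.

PV length from [X.O/.O./X.X]: 1 ply

[X.O/.O./X.X] O move#1: (0,1):-1/XOO/.O./X.X, (1,0):+1/X.O/OO./X.X*, (1,2):-1/X.O/.OO/X.X, (2,1):-1/X.O/.O./XOX
[X.O/OO./X.X] end (terminal -1, X#2); searched X.O/.O./X.X to 5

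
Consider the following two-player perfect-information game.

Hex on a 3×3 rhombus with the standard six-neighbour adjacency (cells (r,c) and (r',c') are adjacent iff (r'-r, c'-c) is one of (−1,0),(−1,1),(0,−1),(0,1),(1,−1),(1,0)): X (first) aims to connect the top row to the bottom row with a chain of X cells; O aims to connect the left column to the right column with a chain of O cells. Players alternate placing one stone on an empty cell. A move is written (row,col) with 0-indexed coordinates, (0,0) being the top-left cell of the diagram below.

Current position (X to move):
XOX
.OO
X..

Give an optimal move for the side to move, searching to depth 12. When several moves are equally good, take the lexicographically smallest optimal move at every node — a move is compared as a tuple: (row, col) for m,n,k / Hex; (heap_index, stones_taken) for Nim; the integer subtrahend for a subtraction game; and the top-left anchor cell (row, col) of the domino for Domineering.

p1 X@[XOX/.OO/X..]: (1,0)[XOX/XOO/X..]+1* (2,1)[XOX/.OO/XX.]-1 (2,2)[XOX/.OO/X.X]-1
p2 O@[XOX/XOO/X..] terminal -1; root [XOX/.OO/X..] d12

X's best at [XOX/.OO/X..]: (1,0)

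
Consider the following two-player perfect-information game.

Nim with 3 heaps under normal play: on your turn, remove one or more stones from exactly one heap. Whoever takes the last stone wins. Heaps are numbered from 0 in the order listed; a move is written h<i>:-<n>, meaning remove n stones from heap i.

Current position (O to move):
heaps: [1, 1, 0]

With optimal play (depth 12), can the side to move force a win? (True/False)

O winning at [(1,1,0)]: False

p1 O@[(1,1,0)]: h0:-1[(0,1,0)]-1* h1:-1[(1,0,0)]-1
p2 X@[(0,1,0)]: h1:-1[(0,0,0)]+1*
p3 O@[(0,0,0)] terminal -1; root [(1,1,0)] d12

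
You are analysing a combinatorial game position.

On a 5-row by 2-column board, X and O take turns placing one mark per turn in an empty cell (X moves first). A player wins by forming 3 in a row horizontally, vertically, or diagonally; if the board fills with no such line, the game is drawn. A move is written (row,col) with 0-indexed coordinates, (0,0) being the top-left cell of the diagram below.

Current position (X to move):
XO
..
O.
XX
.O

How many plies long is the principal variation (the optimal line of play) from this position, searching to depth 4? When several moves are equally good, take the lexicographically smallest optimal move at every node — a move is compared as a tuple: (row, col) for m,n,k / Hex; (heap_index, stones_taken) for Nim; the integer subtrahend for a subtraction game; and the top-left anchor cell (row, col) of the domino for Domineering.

ply 1, X at XO/../O./XX/.O | (1,0)=+0→XO/X./O./XX/.O*; (1,1)=+0→XO/.X/O./XX/.O; (2,1)=+0→XO/../OX/XX/.O; (4,0)=+0→XO/../O./XX/XO
ply 2, O at XO/X./O./XX/.O | (1,1)=+0→XO/XO/O./XX/.O*; (2,1)=+0→XO/X./OO/XX/.O; (4,0)=+0→XO/X./O./XX/OO
ply 3, X at XO/XO/O./XX/.O | (2,1)=+0→XO/XO/OX/XX/.O*; (4,0)=-1→XO/XO/O./XX/XO
ply 4, O at XO/XO/OX/XX/.O | (4,0)=+0→XO/XO/OX/XX/OO*
ply 5: XO/XO/OX/XX/OO is terminal +0 (X); from XO/../O./XX/.O depth 4

PV length from [XO/../O./XX/.O]: 4 plies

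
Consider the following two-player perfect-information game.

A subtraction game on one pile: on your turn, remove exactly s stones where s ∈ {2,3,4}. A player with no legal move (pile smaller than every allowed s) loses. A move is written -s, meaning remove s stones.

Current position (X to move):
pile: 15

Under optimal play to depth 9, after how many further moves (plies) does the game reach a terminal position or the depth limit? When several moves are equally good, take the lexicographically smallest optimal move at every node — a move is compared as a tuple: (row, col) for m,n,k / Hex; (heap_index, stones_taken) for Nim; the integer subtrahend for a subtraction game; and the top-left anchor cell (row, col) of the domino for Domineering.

ply 1, X at 15 | -2=+1→13*; -3=+1→12; -4=-1→11
ply 2, O at 13 | -2=-1→11*; -3=-1→10; -4=-1→9
ply 3, X at 11 | -2=-1→9; -3=-1→8; -4=+1→7*
ply 4, O at 7 | -2=-1→5*; -3=-1→4; -4=-1→3
ply 5, X at 5 | -2=-1→3; -3=-1→2; -4=+1→1*
ply 6: 1 is terminal -1 (O); from 15 depth 9

PV length from [15]: 5 plies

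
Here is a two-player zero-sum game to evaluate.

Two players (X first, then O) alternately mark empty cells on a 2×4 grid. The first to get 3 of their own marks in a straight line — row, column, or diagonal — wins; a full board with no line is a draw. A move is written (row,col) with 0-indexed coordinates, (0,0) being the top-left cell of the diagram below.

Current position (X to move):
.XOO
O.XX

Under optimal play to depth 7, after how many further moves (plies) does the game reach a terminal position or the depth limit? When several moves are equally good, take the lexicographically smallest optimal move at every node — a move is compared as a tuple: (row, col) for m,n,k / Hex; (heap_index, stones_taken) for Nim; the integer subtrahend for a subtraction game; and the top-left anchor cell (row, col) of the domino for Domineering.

p1 X@[.XOO/O.XX]: (0,0)[XXOO/O.XX]+0 (1,1)[.XOO/OXXX]+1*
p2 O@[.XOO/OXXX] terminal -1; root [.XOO/O.XX] d7

PV length from [.XOO/O.XX]: 1 ply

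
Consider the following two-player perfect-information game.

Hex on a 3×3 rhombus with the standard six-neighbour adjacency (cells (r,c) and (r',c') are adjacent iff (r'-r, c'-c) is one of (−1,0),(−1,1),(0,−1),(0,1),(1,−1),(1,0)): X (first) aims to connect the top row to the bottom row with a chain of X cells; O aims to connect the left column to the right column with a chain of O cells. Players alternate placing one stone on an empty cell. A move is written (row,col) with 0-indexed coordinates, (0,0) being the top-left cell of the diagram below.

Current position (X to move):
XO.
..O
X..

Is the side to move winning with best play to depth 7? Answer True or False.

ply 1, X at XO./..O/X.. | (0,2)=+1→XOX/..O/X..*; (1,0)=+1→XO./X.O/X..; (1,1)=+1→XO./.XO/X..; (2,1)=-1→XO./..O/XX.; (2,2)=-1→XO./..O/X.X
ply 2, O at XOX/..O/X.. | (1,0)=-1→XOX/O.O/X..*; (1,1)=-1→XOX/.OO/X..; (2,1)=-1→XOX/..O/XO.; (2,2)=-1→XOX/..O/X.O
ply 3, X at XOX/O.O/X.. | (1,1)=+1→XOX/OXO/X..*; (2,1)=-1→XOX/O.O/XX.; (2,2)=-1→XOX/O.O/X.X
ply 4: XOX/OXO/X.. is terminal -1 (O); from XO./..O/X.. depth 7

X winning at [XO./..O/X..]: True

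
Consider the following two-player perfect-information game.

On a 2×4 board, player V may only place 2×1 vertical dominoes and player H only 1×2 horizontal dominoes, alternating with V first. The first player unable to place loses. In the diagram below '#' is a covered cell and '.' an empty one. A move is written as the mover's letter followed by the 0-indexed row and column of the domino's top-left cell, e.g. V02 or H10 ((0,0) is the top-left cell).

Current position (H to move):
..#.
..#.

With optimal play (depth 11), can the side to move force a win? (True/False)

ply 1, H at ..#./..#. | H00=+1→###./..#.*; H10=+1→..#./###.
ply 2, V at ###./..#. | V03=-1→####/..##*
ply 3, H at ####/..## | H10=+1→####/####*
ply 4: ####/#### is terminal -1 (V); from ..#./..#. depth 11

H winning at [..#./..#.]: True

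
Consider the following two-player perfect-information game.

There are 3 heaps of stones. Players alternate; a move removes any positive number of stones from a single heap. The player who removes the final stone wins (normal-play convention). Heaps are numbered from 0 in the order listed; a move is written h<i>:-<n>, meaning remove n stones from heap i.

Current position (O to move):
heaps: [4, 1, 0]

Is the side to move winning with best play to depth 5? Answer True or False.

O winning at [(4,1,0)]: True

p1 O@[(4,1,0)]: h0:-1[(3,1,0)]-1 h0:-2[(2,1,0)]-1 h0:-3[(1,1,0)]+1* h0:-4[(0,1,0)]-1 h1:-1[(4,0,0)]-1
p2 X@[(1,1,0)]: h0:-1[(0,1,0)]-1* h1:-1[(1,0,0)]-1
p3 O@[(0,1,0)]: h1:-1[(0,0,0)]+1*
p4 X@[(0,0,0)] terminal -1; root [(4,1,0)] d5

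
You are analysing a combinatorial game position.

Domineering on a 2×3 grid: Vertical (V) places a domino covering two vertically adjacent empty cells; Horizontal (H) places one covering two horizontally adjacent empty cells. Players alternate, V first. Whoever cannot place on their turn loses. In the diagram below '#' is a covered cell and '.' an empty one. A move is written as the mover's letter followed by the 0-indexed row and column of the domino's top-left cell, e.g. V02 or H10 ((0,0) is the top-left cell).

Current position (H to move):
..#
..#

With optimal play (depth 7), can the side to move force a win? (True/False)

H winning at [..#/..#]: True

p1 H@[..#/..#]: H00[###/..#]+1* H10[..#/###]+1
p2 V@[###/..#] terminal -1; root [..#/..#] d7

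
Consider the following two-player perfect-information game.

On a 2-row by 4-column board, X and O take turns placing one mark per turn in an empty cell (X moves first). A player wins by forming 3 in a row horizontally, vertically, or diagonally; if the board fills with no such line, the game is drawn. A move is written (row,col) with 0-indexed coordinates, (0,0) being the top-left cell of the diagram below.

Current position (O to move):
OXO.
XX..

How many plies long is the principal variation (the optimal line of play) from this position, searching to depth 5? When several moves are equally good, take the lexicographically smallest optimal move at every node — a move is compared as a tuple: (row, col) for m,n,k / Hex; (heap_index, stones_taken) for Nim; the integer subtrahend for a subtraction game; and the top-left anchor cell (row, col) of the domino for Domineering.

p1 O@[OXO./XX..]: (0,3)[OXOO/XX..]-1 (1,2)[OXO./XXO.]+0* (1,3)[OXO./XX.O]-1
p2 X@[OXO./XXO.]: (0,3)[OXOX/XXO.]+0* (1,3)[OXO./XXOX]+0
p3 O@[OXOX/XXO.]: (1,3)[OXOX/XXOO]+0*
p4 X@[OXOX/XXOO] terminal +0; root [OXO./XX..] d5

PV length from [OXO./XX..]: 3 plies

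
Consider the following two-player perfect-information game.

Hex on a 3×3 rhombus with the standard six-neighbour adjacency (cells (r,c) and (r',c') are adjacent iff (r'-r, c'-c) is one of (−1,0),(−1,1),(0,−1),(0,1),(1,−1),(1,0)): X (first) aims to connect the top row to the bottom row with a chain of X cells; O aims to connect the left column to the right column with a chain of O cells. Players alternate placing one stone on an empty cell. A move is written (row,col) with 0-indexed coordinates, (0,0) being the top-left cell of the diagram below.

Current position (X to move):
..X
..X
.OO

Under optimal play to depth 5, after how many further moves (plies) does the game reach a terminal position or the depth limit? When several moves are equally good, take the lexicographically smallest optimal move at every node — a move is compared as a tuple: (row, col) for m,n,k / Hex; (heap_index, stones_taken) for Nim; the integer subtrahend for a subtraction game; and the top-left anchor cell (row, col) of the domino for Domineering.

PV length from [..X/..X/.OO]: 5 plies

p1 X@[..X/..X/.OO]: (0,0)[X.X/..X/.OO]-1 (0,1)[.XX/..X/.OO]-1 (1,0)[..X/X.X/.OO]-1 (1,1)[..X/.XX/.OO]-1 (2,0)[..X/..X/XOO]+1*
p2 O@[..X/..X/XOO]: (0,0)[O.X/..X/XOO]-1* (0,1)[.OX/..X/XOO]-1 (1,0)[..X/O.X/XOO]-1 (1,1)[..X/.OX/XOO]-1
p3 X@[O.X/..X/XOO]: (0,1)[OXX/..X/XOO]+1* (1,0)[O.X/X.X/XOO]+1 (1,1)[O.X/.XX/XOO]+1
p4 O@[OXX/..X/XOO]: (1,0)[OXX/O.X/XOO]-1* (1,1)[OXX/.OX/XOO]-1
p5 X@[OXX/O.X/XOO]: (1,1)[OXX/OXX/XOO]+1*
p6 O@[OXX/OXX/XOO] terminal -1; root [..X/..X/.OO] d5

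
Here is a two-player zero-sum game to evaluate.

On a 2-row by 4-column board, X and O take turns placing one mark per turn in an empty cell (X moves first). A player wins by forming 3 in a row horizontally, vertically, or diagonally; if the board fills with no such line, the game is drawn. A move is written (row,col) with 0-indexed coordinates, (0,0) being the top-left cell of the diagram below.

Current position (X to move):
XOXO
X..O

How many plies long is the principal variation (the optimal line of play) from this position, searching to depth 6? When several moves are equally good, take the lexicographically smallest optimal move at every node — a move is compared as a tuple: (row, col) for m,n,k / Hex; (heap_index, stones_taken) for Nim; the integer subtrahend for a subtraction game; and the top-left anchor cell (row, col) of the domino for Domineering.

p1 X@[XOXO/X..O]: (1,1)[XOXO/XX.O]+0* (1,2)[XOXO/X.XO]+0
p2 O@[XOXO/XX.O]: (1,2)[XOXO/XXOO]+0*
p3 X@[XOXO/XXOO] terminal +0; root [XOXO/X..O] d6

PV length from [XOXO/X..O]: 2 plies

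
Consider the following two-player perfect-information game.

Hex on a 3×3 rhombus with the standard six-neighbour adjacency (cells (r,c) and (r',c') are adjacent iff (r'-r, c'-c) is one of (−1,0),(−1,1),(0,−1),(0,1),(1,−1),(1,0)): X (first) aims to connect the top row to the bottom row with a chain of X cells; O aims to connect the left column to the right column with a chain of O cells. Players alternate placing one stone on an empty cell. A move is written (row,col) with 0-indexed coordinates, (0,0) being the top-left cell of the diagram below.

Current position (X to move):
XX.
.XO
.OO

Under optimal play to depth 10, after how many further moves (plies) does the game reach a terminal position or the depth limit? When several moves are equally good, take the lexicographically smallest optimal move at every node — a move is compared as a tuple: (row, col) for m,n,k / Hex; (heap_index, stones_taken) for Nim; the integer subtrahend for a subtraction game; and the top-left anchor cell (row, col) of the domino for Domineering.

p1 X@[XX./.XO/.OO]: (0,2)[XXX/.XO/.OO]-1 (1,0)[XX./XXO/.OO]-1 (2,0)[XX./.XO/XOO]+1*
p2 O@[XX./.XO/XOO] terminal -1; root [XX./.XO/.OO] d10

PV length from [XX./.XO/.OO]: 1 ply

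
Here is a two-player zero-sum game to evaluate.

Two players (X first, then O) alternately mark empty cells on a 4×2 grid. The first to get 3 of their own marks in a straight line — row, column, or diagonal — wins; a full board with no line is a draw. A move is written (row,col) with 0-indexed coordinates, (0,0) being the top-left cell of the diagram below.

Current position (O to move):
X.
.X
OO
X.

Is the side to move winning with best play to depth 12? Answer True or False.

p1 O@[X./.X/OO/X.]: (0,1)[XO/.X/OO/X.]+0* (1,0)[X./OX/OO/X.]+0 (3,1)[X./.X/OO/XO]+0
p2 X@[XO/.X/OO/X.]: (1,0)[XO/XX/OO/X.]+0* (3,1)[XO/.X/OO/XX]+0
p3 O@[XO/XX/OO/X.]: (3,1)[XO/XX/OO/XO]+0*
p4 X@[XO/XX/OO/XO] terminal +0; root [X./.X/OO/X.] d12

O winning at [X./.X/OO/X.]: False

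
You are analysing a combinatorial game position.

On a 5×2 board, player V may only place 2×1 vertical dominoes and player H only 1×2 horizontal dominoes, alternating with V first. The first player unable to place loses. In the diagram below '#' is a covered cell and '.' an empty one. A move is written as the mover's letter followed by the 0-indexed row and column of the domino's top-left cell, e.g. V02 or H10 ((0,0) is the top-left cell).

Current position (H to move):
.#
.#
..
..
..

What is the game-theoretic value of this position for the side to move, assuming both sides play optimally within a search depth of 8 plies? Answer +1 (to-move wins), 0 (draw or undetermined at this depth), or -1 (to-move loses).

value(.#/.#/../../.., H) = +1

ply 1, H at .#/.#/../../.. | H20=-1→.#/.#/##/../..; H30=+1→.#/.#/../##/..*; H40=-1→.#/.#/../../##
ply 2, V at .#/.#/../##/.. | V00=-1→##/##/../##/..*; V10=-1→.#/##/#./##/..
ply 3, H at ##/##/../##/.. | H20=+1→##/##/##/##/..*; H40=+1→##/##/../##/##
ply 4: ##/##/##/##/.. is terminal -1 (V); from .#/.#/../../.. depth 8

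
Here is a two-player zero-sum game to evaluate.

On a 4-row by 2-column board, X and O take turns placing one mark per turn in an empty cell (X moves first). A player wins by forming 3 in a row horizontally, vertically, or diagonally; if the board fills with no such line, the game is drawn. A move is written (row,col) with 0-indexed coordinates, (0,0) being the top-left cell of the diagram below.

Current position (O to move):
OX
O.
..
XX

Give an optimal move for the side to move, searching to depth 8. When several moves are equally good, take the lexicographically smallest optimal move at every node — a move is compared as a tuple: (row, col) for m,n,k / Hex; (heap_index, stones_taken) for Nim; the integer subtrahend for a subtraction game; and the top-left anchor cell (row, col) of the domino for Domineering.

p1 O@[OX/O./../XX]: (1,1)[OX/OO/../XX]+0 (2,0)[OX/O./O./XX]+1* (2,1)[OX/O./.O/XX]+0
p2 X@[OX/O./O./XX] terminal -1; root [OX/O./../XX] d8

O's best at [OX/O./../XX]: (2,0)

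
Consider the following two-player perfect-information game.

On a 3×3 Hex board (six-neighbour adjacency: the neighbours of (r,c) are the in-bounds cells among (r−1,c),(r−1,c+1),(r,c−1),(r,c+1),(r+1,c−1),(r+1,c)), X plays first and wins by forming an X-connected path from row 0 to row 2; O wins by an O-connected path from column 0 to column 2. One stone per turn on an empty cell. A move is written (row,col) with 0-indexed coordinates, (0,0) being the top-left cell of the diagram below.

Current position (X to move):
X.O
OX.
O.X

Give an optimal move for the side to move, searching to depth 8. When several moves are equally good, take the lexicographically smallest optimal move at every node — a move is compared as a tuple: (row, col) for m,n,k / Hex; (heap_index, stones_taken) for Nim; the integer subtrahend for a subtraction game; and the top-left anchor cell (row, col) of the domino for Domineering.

X's best at [X.O/OX./O.X]: (0,1)

p1 X@[X.O/OX./O.X]: (0,1)[XXO/OX./O.X]+1* (1,2)[X.O/OXX/O.X]-1 (2,1)[X.O/OX./OXX]-1
p2 O@[XXO/OX./O.X]: (1,2)[XXO/OXO/O.X]-1* (2,1)[XXO/OX./OOX]-1
p3 X@[XXO/OXO/O.X]: (2,1)[XXO/OXO/OXX]+1*
p4 O@[XXO/OXO/OXX] terminal -1; root [X.O/OX./O.X] d8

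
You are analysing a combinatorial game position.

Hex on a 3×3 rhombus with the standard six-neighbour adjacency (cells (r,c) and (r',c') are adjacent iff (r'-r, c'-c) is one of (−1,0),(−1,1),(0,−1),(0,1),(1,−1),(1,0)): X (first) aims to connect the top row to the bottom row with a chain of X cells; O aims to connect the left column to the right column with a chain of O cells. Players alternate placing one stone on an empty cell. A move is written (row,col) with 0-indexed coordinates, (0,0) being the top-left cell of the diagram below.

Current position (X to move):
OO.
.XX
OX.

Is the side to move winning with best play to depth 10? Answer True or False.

X winning at [OO./.XX/OX.]: True

p1 X@[OO./.XX/OX.]: (0,2)[OOX/.XX/OX.]+1* (1,0)[OO./XXX/OX.]-1 (2,2)[OO./.XX/OXX]-1
p2 O@[OOX/.XX/OX.] terminal -1; root [OO./.XX/OX.] d10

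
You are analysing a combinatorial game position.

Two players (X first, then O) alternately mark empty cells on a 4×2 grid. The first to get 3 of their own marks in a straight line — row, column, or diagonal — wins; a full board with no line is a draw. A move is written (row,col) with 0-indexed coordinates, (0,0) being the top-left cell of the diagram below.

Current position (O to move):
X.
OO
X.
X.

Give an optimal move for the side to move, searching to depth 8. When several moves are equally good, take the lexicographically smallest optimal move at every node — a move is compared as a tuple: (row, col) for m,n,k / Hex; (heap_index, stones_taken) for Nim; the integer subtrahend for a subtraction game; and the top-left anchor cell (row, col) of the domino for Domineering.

ply 1, O at X./OO/X./X. | (0,1)=+0→XO/OO/X./X.; (2,1)=+1→X./OO/XO/X.*; (3,1)=+0→X./OO/X./XO
ply 2, X at X./OO/XO/X. | (0,1)=-1→XX/OO/XO/X.*; (3,1)=-1→X./OO/XO/XX
ply 3, O at XX/OO/XO/X. | (3,1)=+1→XX/OO/XO/XO*
ply 4: XX/OO/XO/XO is terminal -1 (X); from X./OO/X./X. depth 8

O's best at [X./OO/X./X.]: (2,1)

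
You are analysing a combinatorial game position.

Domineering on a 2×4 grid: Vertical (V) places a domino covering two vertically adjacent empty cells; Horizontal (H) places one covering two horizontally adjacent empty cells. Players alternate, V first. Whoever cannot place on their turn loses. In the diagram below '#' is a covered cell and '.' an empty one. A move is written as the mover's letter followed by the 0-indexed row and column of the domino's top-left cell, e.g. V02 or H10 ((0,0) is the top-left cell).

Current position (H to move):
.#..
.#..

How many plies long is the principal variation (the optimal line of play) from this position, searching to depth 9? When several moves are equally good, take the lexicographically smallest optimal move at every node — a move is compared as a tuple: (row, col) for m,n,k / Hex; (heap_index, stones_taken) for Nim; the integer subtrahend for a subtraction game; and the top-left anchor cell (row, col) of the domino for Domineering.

p1 H@[.#../.#..]: H02[.###/.#..]+1* H12[.#../.###]+1
p2 V@[.###/.#..]: V00[####/##..]-1*
p3 H@[####/##..]: H12[####/####]+1*
p4 V@[####/####] terminal -1; root [.#../.#..] d9

PV length from [.#../.#..]: 3 plies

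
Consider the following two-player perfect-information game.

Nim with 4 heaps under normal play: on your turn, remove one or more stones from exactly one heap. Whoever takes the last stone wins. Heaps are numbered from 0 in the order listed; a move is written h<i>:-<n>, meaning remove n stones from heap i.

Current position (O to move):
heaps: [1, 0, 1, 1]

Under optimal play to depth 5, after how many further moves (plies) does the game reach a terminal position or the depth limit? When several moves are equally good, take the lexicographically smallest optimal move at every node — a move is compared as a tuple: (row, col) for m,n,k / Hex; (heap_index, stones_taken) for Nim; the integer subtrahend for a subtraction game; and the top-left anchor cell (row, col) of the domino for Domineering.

PV length from [(1,0,1,1)]: 3 plies

p1 O@[(1,0,1,1)]: h0:-1[(0,0,1,1)]+1* h2:-1[(1,0,0,1)]+1 h3:-1[(1,0,1,0)]+1
p2 X@[(0,0,1,1)]: h2:-1[(0,0,0,1)]-1* h3:-1[(0,0,1,0)]-1
p3 O@[(0,0,0,1)]: h3:-1[(0,0,0,0)]+1*
p4 X@[(0,0,0,0)] terminal -1; root [(1,0,1,1)] d5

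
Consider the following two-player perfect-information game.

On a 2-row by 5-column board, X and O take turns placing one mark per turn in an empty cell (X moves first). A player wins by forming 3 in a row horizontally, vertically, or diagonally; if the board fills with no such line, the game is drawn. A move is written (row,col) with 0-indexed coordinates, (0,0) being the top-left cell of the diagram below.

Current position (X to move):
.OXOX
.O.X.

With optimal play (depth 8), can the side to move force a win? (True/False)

[.OXOX/.O.X.] X move#1: (0,0):+0/XOXOX/.O.X.*, (1,0):+0/.OXOX/XO.X., (1,2):+0/.OXOX/.OXX., (1,4):+0/.OXOX/.O.XX
[XOXOX/.O.X.] O move#2: (1,0):+0/XOXOX/OO.X.*, (1,2):+0/XOXOX/.OOX., (1,4):+0/XOXOX/.O.XO
[XOXOX/OO.X.] X move#3: (1,2):+0/XOXOX/OOXX.*, (1,4):-1/XOXOX/OO.XX
[XOXOX/OOXX.] O move#4: (1,4):+0/XOXOX/OOXXO*
[XOXOX/OOXXO] end (terminal +0, X#5); searched .OXOX/.O.X. to 8

X winning at [.OXOX/.O.X.]: False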